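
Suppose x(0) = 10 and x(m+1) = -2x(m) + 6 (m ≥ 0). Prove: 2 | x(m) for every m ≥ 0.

Base case: x(0) = 10 = 2·5, so 2 | x(0).
Assume 2 | x(j), so x(j) = 2t for some integer t.
Then x(j+1) = -2x(j) + 6 = -2·(2t) + 6 = 2(-2t + 3), so 2 | x(j+1).
This completes the inductive step, so 2 | x(m) for all m ≥ 0.

2 | x(m)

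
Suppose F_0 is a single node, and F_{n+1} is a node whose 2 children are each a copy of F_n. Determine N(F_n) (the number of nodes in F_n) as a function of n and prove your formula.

Claim: N(F_n) = 2^{n+1} − 1.

Base case: N(F_0) = 1, and 2^{0+1} − 1 = 1.
Assume N(F_j) = 2^{j+1} − 1.
Then N(F_{j+1}) = 1 + 2N(F_j) = 1 + 2(2^{j+1} − 1) = 2^{j+2} − 2 + 1 = 2^{j+2} − 1.
Hence N(F_n) = 2^{n+1} − 1 for every n ≥ 0, by induction.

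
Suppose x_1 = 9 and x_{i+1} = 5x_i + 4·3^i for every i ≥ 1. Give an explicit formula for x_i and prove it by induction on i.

Claim: x_i = 3·5^i − 2·3^i.

Base case: x_1 = 9, and 3·5^1 − 2·3^1 = 15 − 6 = 9.
Assume x_m = 3·5^m − 2·3^m for some m ≥ 1.
Then x_{m+1} = 5x_m + 4·3^m = 5·(3·5^m − 2·3^m) + 4·3^m = 3·5^{m+1} − 10·3^m + 4·3^m = 3·5^{m+1} − 6·3^m = 3·5^{m+1} − 2·3^{m+1}.
This completes the inductive step, so x_i = 3·5^i − 2·3^i for all i ≥ 1.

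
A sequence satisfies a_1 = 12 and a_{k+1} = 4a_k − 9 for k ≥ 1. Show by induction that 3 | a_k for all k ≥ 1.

Base case: a_1 = 12 = 3·4, so 3 | a_1.
Assume 3 | a_r, so a_r = 3t for some integer t.
Then a_{r+1} = 4a_r − 9 = 4·(3t) − 9 = 3(4t − 3), so 3 | a_{r+1}.
Hence 3 | a_k for every k ≥ 1, by induction.

3 | a_k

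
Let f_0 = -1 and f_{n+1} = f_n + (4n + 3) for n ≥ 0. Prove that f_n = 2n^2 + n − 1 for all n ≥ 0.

Base case: f_0 = -1, and 2·0^2 + 0 − 1 = -1.
Assume f_m = 2m^2 + m − 1.
Then f_{m+1} = f_m + (4m + 3) = (2m^2 + m − 1) + (4m + 3) = 2m^2 + 5m + 2,
and 2·(m+1)^2 + (m+1) − 1 = 2m^2 + 5m + 2.
This completes the inductive step, so f_n = 2n^2 + n − 1 for all n ≥ 0.

f_n = 2n^2 + n − 1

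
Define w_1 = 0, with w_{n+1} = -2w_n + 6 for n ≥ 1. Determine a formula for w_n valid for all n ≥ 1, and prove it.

Claim: w_n = (-2)^n + 2.

Base case: w_1 = 0, and (-2)^1 + 2 = -2 + 2 = 0.
Assume w_r = (-2)^r + 2 for some r ≥ 1.
Then w_{r+1} = -2w_r + 6 = -2·((-2)^r + 2) + 6 = -2·(-2)^r − 4 + 6 = (-2)^{r+1} + 2.
So the formula holds for r+1, and by induction w_n = (-2)^n + 2 for all n ≥ 1.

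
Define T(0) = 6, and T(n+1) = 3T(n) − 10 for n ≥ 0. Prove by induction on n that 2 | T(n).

Base case: T(0) = 6 = 2·3, so 2 | T(0).
Assume 2 | T(j), so T(j) = 2t for some integer t.
Then T(j+1) = 3T(j) − 10 = 3·(2t) − 10 = 2(3t − 5), so 2 | T(j+1).
So the property holds for j+1, and by induction 2 | T(n) for all n ≥ 0.

2 | T(n)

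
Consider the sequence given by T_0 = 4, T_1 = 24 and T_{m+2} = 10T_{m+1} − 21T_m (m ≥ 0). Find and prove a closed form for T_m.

Claim: T_m = 3·7^m + 3^m.

Base cases: T_0 = 4 and 3·7^0 + 3^0 = 4; T_1 = 24 and 3·7^1 + 3^1 = 24.
Assume T_j = 3·7^j + 3^j for all 0 ≤ j ≤ r, where r ≥ 1.
Then T_{r+1} = 10T_r − 21T_{r−1} = 10·(3·7^r + 3^r) − 21·(3·7^{r−1} + 3^{r−1}) = 3·(10·7 − 21)7^{r−1} + (10·3 − 21)3^{r−1} = 147·7^{r−1} + 9·3^{r−1} = 3·7^{r+1} + 3^{r+1}.
By strong induction, T_m = 3·7^m + 3^m for all m ≥ 0.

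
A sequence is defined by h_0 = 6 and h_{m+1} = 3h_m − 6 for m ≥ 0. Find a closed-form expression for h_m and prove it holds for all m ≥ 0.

Claim: h_m = 3^{m+1} + 3.

Base case: h_0 = 6, and 3^{0+1} + 3 = 3 + 3 = 6.
Assume h_r = 3^{r+1} + 3 for some r ≥ 0.
Then h_{r+1} = 3h_r − 6 = 3·(3^{r+1} + 3) − 6 = 3^{r+2} + 9 − 6 = 3^{r+2} + 3.
This completes the inductive step, so h_m = 3^{m+1} + 3 for all m ≥ 0.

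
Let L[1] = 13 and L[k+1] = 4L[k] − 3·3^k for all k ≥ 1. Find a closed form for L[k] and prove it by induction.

Claim: L[k] = 4^k + 3·3^k.

Base case: L[1] = 13, and 4^1 + 3·3^1 = 4 + 9 = 13.
Assume L[r] = 4^r + 3·3^r for some r ≥ 1.
Then L[r+1] = 4L[r] − 3·3^r = 4·(4^r + 3·3^r) − 3·3^r = 4^{r+1} + 12·3^r − 3·3^r = 4^{r+1} + 9·3^r = 4^{r+1} + 3·3^{r+1}.
By induction, L[k] = 4^k + 3·3^k for all k ≥ 1.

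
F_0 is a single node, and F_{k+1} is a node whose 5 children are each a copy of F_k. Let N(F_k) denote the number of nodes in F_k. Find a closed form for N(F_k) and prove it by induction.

Claim: N(F_k) = (5^{k+1} − 1)/4.

Base case: N(F_0) = 1, and (5^{0+1} − 1)/4 = 1.
Assume N(F_m) = (5^{m+1} − 1)/4.
Then N(F_{m+1}) = 1 + 5N(F_m) = 1 + 5·(5^{m+1} − 1)/4 = 1 + (5^{m+2} − 5)/4 = (4 + 5^{m+2} − 5)/4 = (5^{m+2} − 1)/4.
This completes the inductive step, so N(F_k) = (5^{k+1} − 1)/4 for all k ≥ 0.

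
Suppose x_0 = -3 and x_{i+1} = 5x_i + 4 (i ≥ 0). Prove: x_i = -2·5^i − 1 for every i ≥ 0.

Base case: x_0 = -3, and -2·5^0 − 1 = -2 − 1 = -3.
Assume x_m = -2·5^m − 1 for some m ≥ 0.
Then x_{m+1} = 5x_m + 4 = 5·(-2·5^m − 1) + 4 = -10·5^m − 5 + 4 = -2·5^{m+1} − 1.
This completes the inductive step, so x_i = -2·5^i − 1 for all i ≥ 0.

x_i = -2·5^i − 1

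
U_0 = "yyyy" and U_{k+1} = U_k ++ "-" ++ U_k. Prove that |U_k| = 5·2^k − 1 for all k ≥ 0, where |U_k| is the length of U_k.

Base case: |U_0| = 4, and 5·2^0 − 1 = 4.
Assume |U_r| = 5·2^r − 1.
Then |U_{r+1}| = |U_r| + 1 + |U_r| = 2|U_r| + 1 = 2(5·2^r − 1) + 1 = 5·2^{r+1} − 2 + 1 = 5·2^{r+1} − 1.
This completes the inductive step, so |U_k| = 5·2^k − 1 for all k ≥ 0.

|U_k| = 5·2^k − 1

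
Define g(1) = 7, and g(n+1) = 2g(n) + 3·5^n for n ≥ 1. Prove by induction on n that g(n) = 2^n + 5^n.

Base case: g(1) = 7, and 2^1 + 5^1 = 2 + 5 = 7.
Assume g(j) = 2^j + 5^j for some j ≥ 1.
Then g(j+1) = 2g(j) + 3·5^j = 2·(2^j + 5^j) + 3·5^j = 2^{j+1} + 2·5^j + 3·5^j = 2^{j+1} + 5·5^j = 2^{j+1} + 5^{j+1}.
Hence g(n) = 2^n + 5^n for every n ≥ 1, by induction.

g(n) = 2^n + 5^n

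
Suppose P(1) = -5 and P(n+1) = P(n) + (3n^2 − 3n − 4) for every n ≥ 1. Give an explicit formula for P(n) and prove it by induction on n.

Claim: P(n) = n^3 − 3n^2 − 2n − 1.

Base case: P(1) = -5, and 1^3 − 3·1^2 − 2·1 − 1 = -5.
Assume P(m) = m^3 − 3m^2 − 2m − 1.
Then P(m+1) = P(m) + (3m^2 − 3m − 4) = (m^3 − 3m^2 − 2m − 1) + (3m^2 − 3m − 4) = m^3 − 5m − 5,
and (m+1)^3 − 3·(m+1)^2 − 2·(m+1) − 1 = m^3 − 5m − 5.
This completes the inductive step, so P(n) = n^3 − 3n^2 − 2n − 1 for all n ≥ 1.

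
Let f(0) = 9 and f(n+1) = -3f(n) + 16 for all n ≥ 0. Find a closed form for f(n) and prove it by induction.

Claim: f(n) = 5·(-3)^n + 4.

Base case: f(0) = 9, and 5·(-3)^0 + 4 = 5 + 4 = 9.
Assume f(m) = 5·(-3)^m + 4 for some m ≥ 0.
Then f(m+1) = -3f(m) + 16 = -3·(5·(-3)^m + 4) + 16 = -15·(-3)^m − 12 + 16 = 5·(-3)^{m+1} + 4.
So the formula holds for m+1, and by induction f(n) = 5·(-3)^n + 4 for all n ≥ 0.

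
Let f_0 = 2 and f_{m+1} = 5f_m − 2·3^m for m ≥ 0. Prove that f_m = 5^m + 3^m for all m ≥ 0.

Base case: f_0 = 2, and 5^0 + 3^0 = 1 + 1 = 2.
Assume f_k = 5^k + 3^k for some k ≥ 0.
Then f_{k+1} = 5f_k − 2·3^k = 5·(5^k + 3^k) − 2·3^k = 5^{k+1} + 5·3^k − 2·3^k = 5^{k+1} + 3·3^k = 5^{k+1} + 3^{k+1}.
By induction, f_m = 5^m + 3^m for all m ≥ 0.

f_m = 5^m + 3^m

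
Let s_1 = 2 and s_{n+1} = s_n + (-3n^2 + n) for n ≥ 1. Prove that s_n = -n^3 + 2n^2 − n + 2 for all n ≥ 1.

Base case: s_1 = 2, and -1^3 + 2·1^2 − 1 + 2 = 2.
Assume s_r = -r^3 + 2r^2 − r + 2.
Then s_{r+1} = s_r + (-3r^2 + r) = (-r^3 + 2r^2 − r + 2) + (-3r^2 + r) = -r^3 − r^2 + 2,
and -(r+1)^3 + 2·(r+1)^2 − (r+1) + 2 = -r^3 − r^2 + 2.
This completes the inductive step, so s_n = -n^3 + 2n^2 − n + 2 for all n ≥ 1.

s_n = -n^3 + 2n^2 − n + 2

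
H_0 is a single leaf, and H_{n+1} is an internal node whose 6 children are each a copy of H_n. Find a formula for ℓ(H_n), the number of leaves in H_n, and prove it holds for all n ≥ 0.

Claim: ℓ(H_n) = 6^n.

Base case: ℓ(H_0) = 1, and 6^0 = 1.
Assume ℓ(H_j) = 6^j.
Then ℓ(H_{j+1}) = 6·ℓ(H_j) = 6·6^j = 6^{j+1}.
By induction, ℓ(H_n) = 6^n for all n ≥ 0.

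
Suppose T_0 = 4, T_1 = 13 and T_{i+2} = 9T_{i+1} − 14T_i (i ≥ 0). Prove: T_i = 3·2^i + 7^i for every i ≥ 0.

Base cases: T_0 = 4 and 3·2^0 + 7^0 = 4; T_1 = 13 and 3·2^1 + 7^1 = 13.
Assume T_j = 3·2^j + 7^j for all 0 ≤ j ≤ r, where r ≥ 1.
Then T_{r+1} = 9T_r − 14T_{r−1} = 9·(3·2^r + 7^r) − 14·(3·2^{r−1} + 7^{r−1}) = 3·(9·2 − 14)2^{r−1} + (9·7 − 14)7^{r−1} = 12·2^{r−1} + 49·7^{r−1} = 3·2^{r+1} + 7^{r+1}.
By strong induction, T_i = 3·2^i + 7^i for all i ≥ 0.

T_i = 3·2^i + 7^i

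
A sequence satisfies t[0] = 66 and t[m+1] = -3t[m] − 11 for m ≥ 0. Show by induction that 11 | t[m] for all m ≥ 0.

Base case: t[0] = 66 = 11·6, so 11 | t[0].
Assume 11 | t[r], so t[r] = 11s for some integer s.
Then t[r+1] = -3t[r] − 11 = -3·(11s) − 11 = 11(-3s − 1), so 11 | t[r+1].
Hence 11 | t[m] for every m ≥ 0, by induction.

11 | t[m]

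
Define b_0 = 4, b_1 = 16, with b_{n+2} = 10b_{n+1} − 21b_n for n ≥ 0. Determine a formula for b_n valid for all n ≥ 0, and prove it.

Claim: b_n = 3·3^n + 7^n.

Base cases: b_0 = 4 and 3·3^0 + 7^0 = 4; b_1 = 16 and 3·3^1 + 7^1 = 16.
Assume b_j = 3·3^j + 7^j for all 0 ≤ j ≤ k, where k ≥ 1.
Then b_{k+1} = 10b_k − 21b_{k−1} = 10·(3·3^k + 7^k) − 21·(3·3^{k−1} + 7^{k−1}) = 3·(10·3 − 21)3^{k−1} + (10·7 − 21)7^{k−1} = 27·3^{k−1} + 49·7^{k−1} = 3·3^{k+1} + 7^{k+1}.
Hence b_n = 3·3^n + 7^n for every n ≥ 0, by strong induction.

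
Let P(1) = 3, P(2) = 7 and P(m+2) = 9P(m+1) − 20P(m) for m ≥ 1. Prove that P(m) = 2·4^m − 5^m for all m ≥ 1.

Base cases: P(1) = 3 and 2·4^1 − 5^1 = 3; P(2) = 7 and 2·4^2 − 5^2 = 7.
Assume P(i) = 2·4^i − 5^i for all 1 ≤ i ≤ j, where j ≥ 2.
Then P(j+1) = 9P(j) − 20P(j−1) = 9·(2·4^j − 5^j) − 20·(2·4^{j−1} − 5^{j−1}) = 2·(9·4 − 20)4^{j−1} − (9·5 − 20)5^{j−1} = 32·4^{j−1} − 25·5^{j−1} = 2·4^{j+1} − 5^{j+1}.
Hence P(m) = 2·4^m − 5^m for every m ≥ 1, by strong induction.

P(m) = 2·4^m − 5^m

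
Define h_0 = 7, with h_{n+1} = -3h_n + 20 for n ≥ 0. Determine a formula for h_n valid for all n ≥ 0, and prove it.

Claim: h_n = 2·(-3)^n + 5.

Base case: h_0 = 7, and 2·(-3)^0 + 5 = 2 + 5 = 7.
Assume h_k = 2·(-3)^k + 5 for some k ≥ 0.
Then h_{k+1} = -3h_k + 20 = -3·(2·(-3)^k + 5) + 20 = -6·(-3)^k − 15 + 20 = 2·(-3)^{k+1} + 5.
Hence h_n = 2·(-3)^n + 5 for every n ≥ 0, by induction.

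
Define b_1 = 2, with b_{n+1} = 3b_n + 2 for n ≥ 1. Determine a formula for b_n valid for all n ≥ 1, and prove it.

Claim: b_n = 3^n − 1.

Base case: b_1 = 2, and 3^1 − 1 = 3 − 1 = 2.
Assume b_m = 3^m − 1 for some m ≥ 1.
Then b_{m+1} = 3b_m + 2 = 3·(3^m − 1) + 2 = 3^{m+1} − 3 + 2 = 3^{m+1} − 1.
By induction, b_n = 3^n − 1 for all n ≥ 1.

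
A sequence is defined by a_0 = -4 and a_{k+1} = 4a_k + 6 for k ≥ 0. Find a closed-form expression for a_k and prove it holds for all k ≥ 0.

Claim: a_k = -2·4^k − 2.

Base case: a_0 = -4, and -2·4^0 − 2 = -2 − 2 = -4.
Assume a_m = -2·4^m − 2 for some m ≥ 0.
Then a_{m+1} = 4a_m + 6 = 4·(-2·4^m − 2) + 6 = -8·4^m − 8 + 6 = -2·4^{m+1} − 2.
Hence a_k = -2·4^k − 2 for every k ≥ 0, by induction.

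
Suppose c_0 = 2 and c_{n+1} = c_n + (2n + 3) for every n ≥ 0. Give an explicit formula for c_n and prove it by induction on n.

Claim: c_n = n^2 + 2n + 2.

Base case: c_0 = 2, and 0^2 + 2·0 + 2 = 2.
Assume c_r = r^2 + 2r + 2.
Then c_{r+1} = c_r + (2r + 3) = (r^2 + 2r + 2) + (2r + 3) = r^2 + 4r + 5,
and (r+1)^2 + 2·(r+1) + 2 = r^2 + 4r + 5.
By induction, c_n = n^2 + 2n + 2 for all n ≥ 0.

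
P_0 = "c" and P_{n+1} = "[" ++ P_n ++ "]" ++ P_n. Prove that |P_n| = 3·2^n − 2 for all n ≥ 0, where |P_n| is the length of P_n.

Base case: |P_0| = 1, and 3·2^0 − 2 = 1.
Assume |P_j| = 3·2^j − 2.
Then |P_{j+1}| = 1 + |P_j| + 1 + |P_j| = 2|P_j| + 2 = 2(3·2^j − 2) + 2 = 3·2^{j+1} − 4 + 2 = 3·2^{j+1} − 2.
This completes the inductive step, so |P_n| = 3·2^n − 2 for all n ≥ 0.

|P_n| = 3·2^n − 2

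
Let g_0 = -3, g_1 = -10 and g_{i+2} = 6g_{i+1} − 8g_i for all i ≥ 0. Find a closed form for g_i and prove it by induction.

Claim: g_i = -2^i − 2·4^i.

Base cases: g_0 = -3 and -2^0 − 2·4^0 = -3; g_1 = -10 and -2^1 − 2·4^1 = -10.
Assume g_t = -2^t − 2·4^t for all 0 ≤ t ≤ j, where j ≥ 1.
Then g_{j+1} = 6g_j − 8g_{j−1} = 6·(-2^j − 2·4^j) − 8·(-2^{j−1} − 2·4^{j−1}) = -(6·2 − 8)2^{j−1} − 2·(6·4 − 8)4^{j−1} = -4·2^{j−1} − 32·4^{j−1} = -2^{j+1} − 2·4^{j+1}.
Hence g_i = -2^i − 2·4^i for every i ≥ 0, by strong induction.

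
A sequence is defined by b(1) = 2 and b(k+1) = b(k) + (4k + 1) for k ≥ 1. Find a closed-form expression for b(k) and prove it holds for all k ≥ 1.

Claim: b(k) = 2k^2 − k + 1.

Base case: b(1) = 2, and 2·1^2 − 1 + 1 = 2.
Assume b(j) = 2j^2 − j + 1.
Then b(j+1) = b(j) + (4j + 1) = (2j^2 − j + 1) + (4j + 1) = 2j^2 + 3j + 2,
and 2·(j+1)^2 − (j+1) + 1 = 2j^2 + 3j + 2.
Hence b(k) = 2k^2 − k + 1 for every k ≥ 1, by induction.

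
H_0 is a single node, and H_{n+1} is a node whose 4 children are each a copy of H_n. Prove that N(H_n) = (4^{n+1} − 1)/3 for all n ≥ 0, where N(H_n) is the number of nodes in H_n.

Base case: N(H_0) = 1, and (4^{0+1} − 1)/3 = 1.
Assume N(H_r) = (4^{r+1} − 1)/3.
Then N(H_{r+1}) = 1 + 4N(H_r) = 1 + 4·(4^{r+1} − 1)/3 = 1 + (4^{r+2} − 4)/3 = (3 + 4^{r+2} − 4)/3 = (4^{r+2} − 1)/3.
So the formula holds for r+1, and by induction N(H_n) = (4^{n+1} − 1)/3 for all n ≥ 0.

N(H_n) = (4^{n+1} − 1)/3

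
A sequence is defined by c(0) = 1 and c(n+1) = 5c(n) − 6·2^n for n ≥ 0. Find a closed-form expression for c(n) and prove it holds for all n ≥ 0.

Claim: c(n) = -5^n + 2·2^n.

Base case: c(0) = 1, and -5^0 + 2·2^0 = -1 + 2 = 1.
Assume c(j) = -5^j + 2·2^j for some j ≥ 0.
Then c(j+1) = 5c(j) − 6·2^j = 5·(-5^j + 2·2^j) − 6·2^j = -5^{j+1} + 10·2^j − 6·2^j = -5^{j+1} + 4·2^j = -5^{j+1} + 2·2^{j+1}.
Hence c(n) = -5^n + 2·2^n for every n ≥ 0, by induction.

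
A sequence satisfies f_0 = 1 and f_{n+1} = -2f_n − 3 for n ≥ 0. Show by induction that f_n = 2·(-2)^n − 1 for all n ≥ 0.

Base case: f_0 = 1, and 2·(-2)^0 − 1 = 2 − 1 = 1.
Assume f_r = 2·(-2)^r − 1 for some r ≥ 0.
Then f_{r+1} = -2f_r − 3 = -2·(2·(-2)^r − 1) − 3 = -4·(-2)^r + 2 − 3 = 2·(-2)^{r+1} − 1.
This completes the inductive step, so f_n = 2·(-2)^n − 1 for all n ≥ 0.

f_n = 2·(-2)^n − 1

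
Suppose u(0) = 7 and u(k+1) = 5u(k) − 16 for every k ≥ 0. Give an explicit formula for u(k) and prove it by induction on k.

Claim: u(k) = 3·5^k + 4.

Base case: u(0) = 7, and 3·5^0 + 4 = 3 + 4 = 7.
Assume u(m) = 3·5^m + 4 for some m ≥ 0.
Then u(m+1) = 5u(m) − 16 = 5·(3·5^m + 4) − 16 = 15·5^m + 20 − 16 = 3·5^{m+1} + 4.
So the formula holds for m+1, and by induction u(k) = 3·5^k + 4 for all k ≥ 0.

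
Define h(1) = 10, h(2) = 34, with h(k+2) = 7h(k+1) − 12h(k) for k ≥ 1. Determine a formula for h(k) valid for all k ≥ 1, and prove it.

Claim: h(k) = 2·3^k + 4^k.

Base cases: h(1) = 10 and 2·3^1 + 4^1 = 10; h(2) = 34 and 2·3^2 + 4^2 = 34.
Assume h(i) = 2·3^i + 4^i for all 1 ≤ i ≤ j, where j ≥ 2.
Then h(j+1) = 7h(j) − 12h(j−1) = 7·(2·3^j + 4^j) − 12·(2·3^{j−1} + 4^{j−1}) = 2·(7·3 − 12)3^{j−1} + (7·4 − 12)4^{j−1} = 18·3^{j−1} + 16·4^{j−1} = 2·3^{j+1} + 4^{j+1}.
Hence h(k) = 2·3^k + 4^k for every k ≥ 1, by strong induction.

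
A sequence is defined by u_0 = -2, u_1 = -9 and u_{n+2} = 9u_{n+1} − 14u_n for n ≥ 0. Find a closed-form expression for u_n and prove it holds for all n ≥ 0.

Claim: u_n = -2^n − 7^n.

Base cases: u_0 = -2 and -2^0 − 7^0 = -2; u_1 = -9 and -2^1 − 7^1 = -9.
Assume u_j = -2^j − 7^j for all 0 ≤ j ≤ m, where m ≥ 1.
Then u_{m+1} = 9u_m − 14u_{m−1} = 9·(-2^m − 7^m) − 14·(-2^{m−1} − 7^{m−1}) = -(9·2 − 14)2^{m−1} − (9·7 − 14)7^{m−1} = -4·2^{m−1} − 49·7^{m−1} = -2^{m+1} − 7^{m+1}.
By strong induction, u_n = -2^n − 7^n for all n ≥ 0.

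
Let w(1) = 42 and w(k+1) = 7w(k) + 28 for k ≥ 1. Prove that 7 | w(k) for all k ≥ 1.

Base case: w(1) = 42 = 7·6, so 7 | w(1).
Assume 7 | w(m), so w(m) = 7t for some integer t.
Then w(m+1) = 7w(m) + 28 = 7·(7t) + 28 = 7(7t + 4), so 7 | w(m+1).
By induction, 7 | w(k) for all k ≥ 1.

7 | w(k)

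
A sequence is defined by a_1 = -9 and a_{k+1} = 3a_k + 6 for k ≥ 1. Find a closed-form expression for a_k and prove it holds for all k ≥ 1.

Claim: a_k = -2·3^k − 3.

Base case: a_1 = -9, and -2·3^1 − 3 = -6 − 3 = -9.
Assume a_j = -2·3^j − 3 for some j ≥ 1.
Then a_{j+1} = 3a_j + 6 = 3·(-2·3^j − 3) + 6 = -6·3^j − 9 + 6 = -2·3^{j+1} − 3.
So the formula holds for j+1, and by induction a_k = -2·3^k − 3 for all k ≥ 1.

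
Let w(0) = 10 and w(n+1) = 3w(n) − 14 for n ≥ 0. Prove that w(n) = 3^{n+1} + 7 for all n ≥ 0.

Base case: w(0) = 10, and 3^{0+1} + 7 = 3 + 7 = 10.
Assume w(m) = 3^{m+1} + 7 for some m ≥ 0.
Then w(m+1) = 3w(m) − 14 = 3·(3^{m+1} + 7) − 14 = 3^{m+2} + 21 − 14 = 3^{m+2} + 7.
Hence w(n) = 3^{n+1} + 7 for every n ≥ 0, by induction.

w(n) = 3^{n+1} + 7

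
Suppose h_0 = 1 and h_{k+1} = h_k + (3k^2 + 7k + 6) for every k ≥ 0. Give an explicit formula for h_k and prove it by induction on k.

Claim: h_k = k^3 + 2k^2 + 3k + 1.

Base case: h_0 = 1, and 0^3 + 2·0^2 + 3·0 + 1 = 1.
Assume h_j = j^3 + 2j^2 + 3j + 1.
Then h_{j+1} = h_j + (3j^2 + 7j + 6) = (j^3 + 2j^2 + 3j + 1) + (3j^2 + 7j + 6) = j^3 + 5j^2 + 10j + 7,
and (j+1)^3 + 2·(j+1)^2 + 3·(j+1) + 1 = j^3 + 5j^2 + 10j + 7.
Hence h_k = k^3 + 2k^2 + 3k + 1 for every k ≥ 0, by induction.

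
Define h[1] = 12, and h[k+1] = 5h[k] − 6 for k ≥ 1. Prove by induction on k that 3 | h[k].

Base case: h[1] = 12 = 3·4, so 3 | h[1].
Assume 3 | h[r], so h[r] = 3t for some integer t.
Then h[r+1] = 5h[r] − 6 = 5·(3t) − 6 = 3(5t − 2), so 3 | h[r+1].
So the property holds for r+1, and by induction 3 | h[k] for all k ≥ 1.

3 | h[k]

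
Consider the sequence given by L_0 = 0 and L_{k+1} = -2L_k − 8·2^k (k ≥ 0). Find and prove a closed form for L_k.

Claim: L_k = 2·(-2)^k − 2·2^k.

Base case: L_0 = 0, and 2·(-2)^0 − 2·2^0 = 2 − 2 = 0.
Assume L_j = 2·(-2)^j − 2·2^j for some j ≥ 0.
Then L_{j+1} = -2L_j − 8·2^j = -2·(2·(-2)^j − 2·2^j) − 8·2^j = 2·(-2)^{j+1} + 4·2^j − 8·2^j = 2·(-2)^{j+1} − 4·2^j = 2·(-2)^{j+1} − 2·2^{j+1}.
This completes the inductive step, so L_k = 2·(-2)^k − 2·2^k for all k ≥ 0.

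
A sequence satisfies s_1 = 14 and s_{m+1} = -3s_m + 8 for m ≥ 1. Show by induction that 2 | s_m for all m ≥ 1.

Base case: s_1 = 14 = 2·7, so 2 | s_1.
Assume 2 | s_k, so s_k = 2t for some integer t.
Then s_{k+1} = -3s_k + 8 = -3·(2t) + 8 = 2(-3t + 4), so 2 | s_{k+1}.
Hence 2 | s_m for every m ≥ 1, by induction.

2 | s_m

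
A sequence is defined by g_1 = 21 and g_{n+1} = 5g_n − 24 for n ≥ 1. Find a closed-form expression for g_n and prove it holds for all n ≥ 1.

Claim: g_n = 3·5^n + 6.

Base case: g_1 = 21, and 3·5^1 + 6 = 15 + 6 = 21.
Assume g_r = 3·5^r + 6 for some r ≥ 1.
Then g_{r+1} = 5g_r − 24 = 5·(3·5^r + 6) − 24 = 15·5^r + 30 − 24 = 3·5^{r+1} + 6.
So the formula holds for r+1, and by induction g_n = 3·5^n + 6 for all n ≥ 1.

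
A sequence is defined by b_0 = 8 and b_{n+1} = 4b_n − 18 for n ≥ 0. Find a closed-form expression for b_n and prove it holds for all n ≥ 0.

Claim: b_n = 2·4^n + 6.

Base case: b_0 = 8, and 2·4^0 + 6 = 2 + 6 = 8.
Assume b_m = 2·4^m + 6 for some m ≥ 0.
Then b_{m+1} = 4b_m − 18 = 4·(2·4^m + 6) − 18 = 8·4^m + 24 − 18 = 2·4^{m+1} + 6.
So the formula holds for m+1, and by induction b_n = 2·4^n + 6 for all n ≥ 0.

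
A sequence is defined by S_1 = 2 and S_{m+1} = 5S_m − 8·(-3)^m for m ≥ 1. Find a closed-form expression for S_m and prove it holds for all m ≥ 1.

Claim: S_m = 5^m + (-3)^m.

Base case: S_1 = 2, and 5^1 + (-3)^1 = 5 − 3 = 2.
Assume S_k = 5^k + (-3)^k for some k ≥ 1.
Then S_{k+1} = 5S_k − 8·(-3)^k = 5·(5^k + (-3)^k) − 8·(-3)^k = 5^{k+1} + 5·(-3)^k − 8·(-3)^k = 5^{k+1} − 3·(-3)^k = 5^{k+1} + (-3)^{k+1}.
So the formula holds for k+1, and by induction S_m = 5^m + (-3)^m for all m ≥ 1.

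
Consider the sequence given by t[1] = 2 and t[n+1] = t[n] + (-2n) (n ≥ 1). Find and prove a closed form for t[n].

Claim: t[n] = -n^2 + n + 2.

Base case: t[1] = 2, and -1^2 + 1 + 2 = 2.
Assume t[k] = -k^2 + k + 2.
Then t[k+1] = t[k] + (-2k) = (-k^2 + k + 2) + (-2k) = -k^2 − k + 2,
and -(k+1)^2 + (k+1) + 2 = -k^2 − k + 2.
By induction, t[n] = -n^2 + n + 2 for all n ≥ 1.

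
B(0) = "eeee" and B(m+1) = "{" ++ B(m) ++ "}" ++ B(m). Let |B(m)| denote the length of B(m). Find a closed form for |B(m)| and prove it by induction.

Claim: |B(m)| = 6·2^m − 2.

Base case: |B(0)| = 4, and 6·2^0 − 2 = 4.
Assume |B(j)| = 6·2^j − 2.
Then |B(j+1)| = 1 + |B(j)| + 1 + |B(j)| = 2|B(j)| + 2 = 2(6·2^j − 2) + 2 = 6·2^{j+1} − 4 + 2 = 6·2^{j+1} − 2.
By induction, |B(m)| = 6·2^m − 2 for all m ≥ 0.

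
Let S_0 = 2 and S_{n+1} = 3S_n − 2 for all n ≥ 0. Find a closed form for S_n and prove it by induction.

Claim: S_n = 3^n + 1.

Base case: S_0 = 2, and 3^0 + 1 = 1 + 1 = 2.
Assume S_k = 3^k + 1 for some k ≥ 0.
Then S_{k+1} = 3S_k − 2 = 3·(3^k + 1) − 2 = 3^{k+1} + 3 − 2 = 3^{k+1} + 1.
Hence S_n = 3^n + 1 for every n ≥ 0, by induction.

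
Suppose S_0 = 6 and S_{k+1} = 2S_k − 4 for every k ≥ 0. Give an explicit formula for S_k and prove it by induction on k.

Claim: S_k = 2^{k+1} + 4.

Base case: S_0 = 6, and 2^{0+1} + 4 = 2 + 4 = 6.
Assume S_m = 2^{m+1} + 4 for some m ≥ 0.
Then S_{m+1} = 2S_m − 4 = 2·(2^{m+1} + 4) − 4 = 2^{m+2} + 8 − 4 = 2^{m+2} + 4.
Hence S_k = 2^{k+1} + 4 for every k ≥ 0, by induction.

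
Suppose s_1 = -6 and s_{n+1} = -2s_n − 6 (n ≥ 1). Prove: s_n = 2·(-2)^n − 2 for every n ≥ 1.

Base case: s_1 = -6, and 2·(-2)^1 − 2 = -4 − 2 = -6.
Assume s_j = 2·(-2)^j − 2 for some j ≥ 1.
Then s_{j+1} = -2s_j − 6 = -2·(2·(-2)^j − 2) − 6 = -4·(-2)^j + 4 − 6 = 2·(-2)^{j+1} − 2.
By induction, s_n = 2·(-2)^n − 2 for all n ≥ 1.

s_n = 2·(-2)^n − 2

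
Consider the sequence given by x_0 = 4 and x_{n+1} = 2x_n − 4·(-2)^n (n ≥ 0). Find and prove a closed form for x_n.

Claim: x_n = 3·2^n + (-2)^n.

Base case: x_0 = 4, and 3·2^0 + (-2)^0 = 3 + 1 = 4.
Assume x_m = 3·2^m + (-2)^m for some m ≥ 0.
Then x_{m+1} = 2x_m − 4·(-2)^m = 2·(3·2^m + (-2)^m) − 4·(-2)^m = 3·2^{m+1} + 2·(-2)^m − 4·(-2)^m = 3·2^{m+1} − 2·(-2)^m = 3·2^{m+1} + (-2)^{m+1}.
Hence x_n = 3·2^n + (-2)^n for every n ≥ 0, by induction.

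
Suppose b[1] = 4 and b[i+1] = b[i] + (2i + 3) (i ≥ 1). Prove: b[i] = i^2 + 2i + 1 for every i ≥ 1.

Base case: b[1] = 4, and 1^2 + 2·1 + 1 = 4.
Assume b[r] = r^2 + 2r + 1.
Then b[r+1] = b[r] + (2r + 3) = (r^2 + 2r + 1) + (2r + 3) = r^2 + 4r + 4,
and (r+1)^2 + 2·(r+1) + 1 = r^2 + 4r + 4.
This completes the inductive step, so b[i] = i^2 + 2i + 1 for all i ≥ 1.

b[i] = i^2 + 2i + 1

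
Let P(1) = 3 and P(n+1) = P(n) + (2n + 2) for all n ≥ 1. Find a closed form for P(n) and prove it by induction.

Claim: P(n) = n^2 + n + 1.

Base case: P(1) = 3, and 1^2 + 1 + 1 = 3.
Assume P(r) = r^2 + r + 1.
Then P(r+1) = P(r) + (2r + 2) = (r^2 + r + 1) + (2r + 2) = r^2 + 3r + 3,
and (r+1)^2 + (r+1) + 1 = r^2 + 3r + 3.
By induction, P(n) = n^2 + n + 1 for all n ≥ 1.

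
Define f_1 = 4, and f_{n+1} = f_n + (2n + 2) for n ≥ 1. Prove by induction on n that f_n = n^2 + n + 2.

Base case: f_1 = 4, and 1^2 + 1 + 2 = 4.
Assume f_m = m^2 + m + 2.
Then f_{m+1} = f_m + (2m + 2) = (m^2 + m + 2) + (2m + 2) = m^2 + 3m + 4,
and (m+1)^2 + (m+1) + 2 = m^2 + 3m + 4.
This completes the inductive step, so f_n = n^2 + n + 2 for all n ≥ 1.

f_n = n^2 + n + 2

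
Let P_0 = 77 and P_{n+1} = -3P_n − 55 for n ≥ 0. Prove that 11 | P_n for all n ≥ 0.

Base case: P_0 = 77 = 11·7, so 11 | P_0.
Assume 11 | P_r, so P_r = 11t for some integer t.
Then P_{r+1} = -3P_r − 55 = -3·(11t) − 55 = 11(-3t − 5), so 11 | P_{r+1}.
So the property holds for r+1, and by induction 11 | P_n for all n ≥ 0.

11 | P_n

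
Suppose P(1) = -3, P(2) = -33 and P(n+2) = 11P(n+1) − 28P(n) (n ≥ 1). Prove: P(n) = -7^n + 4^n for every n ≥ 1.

Base cases: P(1) = -3 and -7^1 + 4^1 = -3; P(2) = -33 and -7^2 + 4^2 = -33.
Assume P(i) = -7^i + 4^i for all 1 ≤ i ≤ j, where j ≥ 2.
Then P(j+1) = 11P(j) − 28P(j−1) = 11·(-7^j + 4^j) − 28·(-7^{j−1} + 4^{j−1}) = -(11·7 − 28)7^{j−1} + (11·4 − 28)4^{j−1} = -49·7^{j−1} + 16·4^{j−1} = -7^{j+1} + 4^{j+1}.
Hence P(n) = -7^n + 4^n for every n ≥ 1, by strong induction.

P(n) = -7^n + 4^n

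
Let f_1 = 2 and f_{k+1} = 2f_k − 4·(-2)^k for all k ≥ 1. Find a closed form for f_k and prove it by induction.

Claim: f_k = 2·2^k + (-2)^k.

Base case: f_1 = 2, and 2·2^1 + (-2)^1 = 4 − 2 = 2.
Assume f_j = 2·2^j + (-2)^j for some j ≥ 1.
Then f_{j+1} = 2f_j − 4·(-2)^j = 2·(2·2^j + (-2)^j) − 4·(-2)^j = 2·2^{j+1} + 2·(-2)^j − 4·(-2)^j = 2·2^{j+1} − 2·(-2)^j = 2·2^{j+1} + (-2)^{j+1}.
Hence f_k = 2·2^k + (-2)^k for every k ≥ 1, by induction.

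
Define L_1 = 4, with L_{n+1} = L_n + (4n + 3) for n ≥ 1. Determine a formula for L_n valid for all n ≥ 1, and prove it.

Claim: L_n = 2n^2 + n + 1.

Base case: L_1 = 4, and 2·1^2 + 1 + 1 = 4.
Assume L_m = 2m^2 + m + 1.
Then L_{m+1} = L_m + (4m + 3) = (2m^2 + m + 1) + (4m + 3) = 2m^2 + 5m + 4,
and 2·(m+1)^2 + (m+1) + 1 = 2m^2 + 5m + 4.
Hence L_n = 2n^2 + n + 1 for every n ≥ 1, by induction.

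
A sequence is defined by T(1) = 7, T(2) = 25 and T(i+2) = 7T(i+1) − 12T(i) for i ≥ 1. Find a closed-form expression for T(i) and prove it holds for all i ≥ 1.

Claim: T(i) = 4^i + 3^i.

Base cases: T(1) = 7 and 4^1 + 3^1 = 7; T(2) = 25 and 4^2 + 3^2 = 25.
Assume T(j) = 4^j + 3^j for all 1 ≤ j ≤ k, where k ≥ 2.
Then T(k+1) = 7T(k) − 12T(k−1) = 7·(4^k + 3^k) − 12·(4^{k−1} + 3^{k−1}) = (7·4 − 12)4^{k−1} + (7·3 − 12)3^{k−1} = 16·4^{k−1} + 9·3^{k−1} = 4^{k+1} + 3^{k+1}.
By strong induction, T(i) = 4^i + 3^i for all i ≥ 1.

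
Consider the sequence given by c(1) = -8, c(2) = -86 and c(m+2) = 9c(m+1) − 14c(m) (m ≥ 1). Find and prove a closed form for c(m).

Claim: c(m) = 3·2^m − 2·7^m.

Base cases: c(1) = -8 and 3·2^1 − 2·7^1 = -8; c(2) = -86 and 3·2^2 − 2·7^2 = -86.
Assume c(j) = 3·2^j − 2·7^j for all 1 ≤ j ≤ k, where k ≥ 2.
Then c(k+1) = 9c(k) − 14c(k−1) = 9·(3·2^k − 2·7^k) − 14·(3·2^{k−1} − 2·7^{k−1}) = 3·(9·2 − 14)2^{k−1} − 2·(9·7 − 14)7^{k−1} = 12·2^{k−1} − 98·7^{k−1} = 3·2^{k+1} − 2·7^{k+1}.
So the formula holds for k+1, and by strong induction c(m) = 3·2^m − 2·7^m for all m ≥ 1.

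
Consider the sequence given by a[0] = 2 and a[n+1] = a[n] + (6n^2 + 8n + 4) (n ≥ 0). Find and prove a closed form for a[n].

Claim: a[n] = 2n^3 + n^2 + n + 2.

Base case: a[0] = 2, and 2·0^3 + 0^2 + 0 + 2 = 2.
Assume a[j] = 2j^3 + j^2 + j + 2.
Then a[j+1] = a[j] + (6j^2 + 8j + 4) = (2j^3 + j^2 + j + 2) + (6j^2 + 8j + 4) = 2j^3 + 7j^2 + 9j + 6,
and 2·(j+1)^3 + (j+1)^2 + (j+1) + 2 = 2j^3 + 7j^2 + 9j + 6.
Hence a[n] = 2n^3 + n^2 + n + 2 for every n ≥ 0, by induction.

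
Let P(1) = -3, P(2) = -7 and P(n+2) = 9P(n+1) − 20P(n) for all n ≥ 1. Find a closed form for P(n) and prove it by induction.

Claim: P(n) = 5^n − 2·4^n.

Base cases: P(1) = -3 and 5^1 − 2·4^1 = -3; P(2) = -7 and 5^2 − 2·4^2 = -7.
Assume P(j) = 5^j − 2·4^j for all 1 ≤ j ≤ m, where m ≥ 2.
Then P(m+1) = 9P(m) − 20P(m−1) = 9·(5^m − 2·4^m) − 20·(5^{m−1} − 2·4^{m−1}) = (9·5 − 20)5^{m−1} − 2·(9·4 − 20)4^{m−1} = 25·5^{m−1} − 32·4^{m−1} = 5^{m+1} − 2·4^{m+1}.
So the formula holds for m+1, and by strong induction P(n) = 5^n − 2·4^n for all n ≥ 1.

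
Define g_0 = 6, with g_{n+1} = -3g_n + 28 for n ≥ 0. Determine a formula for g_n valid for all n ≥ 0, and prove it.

Claim: g_n = -(-3)^n + 7.

Base case: g_0 = 6, and -(-3)^0 + 7 = -1 + 7 = 6.
Assume g_r = -(-3)^r + 7 for some r ≥ 0.
Then g_{r+1} = -3g_r + 28 = -3·(-(-3)^r + 7) + 28 = 3·(-3)^r − 21 + 28 = -(-3)^{r+1} + 7.
This completes the inductive step, so g_n = -(-3)^n + 7 for all n ≥ 0.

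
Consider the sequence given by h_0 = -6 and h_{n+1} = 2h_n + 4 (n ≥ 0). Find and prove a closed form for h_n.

Claim: h_n = -2^{n+1} − 4.

Base case: h_0 = -6, and -2^{0+1} − 4 = -2 − 4 = -6.
Assume h_k = -2^{k+1} − 4 for some k ≥ 0.
Then h_{k+1} = 2h_k + 4 = 2·(-2^{k+1} − 4) + 4 = -2^{k+2} − 8 + 4 = -2^{k+2} − 4.
This completes the inductive step, so h_n = -2^{n+1} − 4 for all n ≥ 0.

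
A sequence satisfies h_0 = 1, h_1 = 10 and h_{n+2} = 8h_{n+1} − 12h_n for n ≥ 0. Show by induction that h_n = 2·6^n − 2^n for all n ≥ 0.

Base cases: h_0 = 1 and 2·6^0 − 2^0 = 1; h_1 = 10 and 2·6^1 − 2^1 = 10.
Assume h_j = 2·6^j − 2^j for all 0 ≤ j ≤ r, where r ≥ 1.
Then h_{r+1} = 8h_r − 12h_{r−1} = 8·(2·6^r − 2^r) − 12·(2·6^{r−1} − 2^{r−1}) = 2·(8·6 − 12)6^{r−1} − (8·2 − 12)2^{r−1} = 72·6^{r−1} − 4·2^{r−1} = 2·6^{r+1} − 2^{r+1}.
By strong induction, h_n = 2·6^n − 2^n for all n ≥ 0.

h_n = 2·6^n − 2^n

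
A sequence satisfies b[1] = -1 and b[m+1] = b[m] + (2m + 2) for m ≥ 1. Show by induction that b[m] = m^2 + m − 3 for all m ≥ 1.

Base case: b[1] = -1, and 1^2 + 1 − 3 = -1.
Assume b[k] = k^2 + k − 3.
Then b[k+1] = b[k] + (2k + 2) = (k^2 + k − 3) + (2k + 2) = k^2 + 3k − 1,
and (k+1)^2 + (k+1) − 3 = k^2 + 3k − 1.
By induction, b[m] = m^2 + m − 3 for all m ≥ 1.

b[m] = m^2 + m − 3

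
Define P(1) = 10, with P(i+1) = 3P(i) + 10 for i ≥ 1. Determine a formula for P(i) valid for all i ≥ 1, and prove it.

Claim: P(i) = 5·3^i − 5.

Base case: P(1) = 10, and 5·3^1 − 5 = 15 − 5 = 10.
Assume P(r) = 5·3^r − 5 for some r ≥ 1.
Then P(r+1) = 3P(r) + 10 = 3·(5·3^r − 5) + 10 = 15·3^r − 15 + 10 = 5·3^{r+1} − 5.
This completes the inductive step, so P(i) = 5·3^i − 5 for all i ≥ 1.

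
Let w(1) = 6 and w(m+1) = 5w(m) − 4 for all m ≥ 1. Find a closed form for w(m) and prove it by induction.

Claim: w(m) = 5^m + 1.

Base case: w(1) = 6, and 5^1 + 1 = 5 + 1 = 6.
Assume w(k) = 5^k + 1 for some k ≥ 1.
Then w(k+1) = 5w(k) − 4 = 5·(5^k + 1) − 4 = 5^{k+1} + 5 − 4 = 5^{k+1} + 1.
So the formula holds for k+1, and by induction w(m) = 5^m + 1 for all m ≥ 1.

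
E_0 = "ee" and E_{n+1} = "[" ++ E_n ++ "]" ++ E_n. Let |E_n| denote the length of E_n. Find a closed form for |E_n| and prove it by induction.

Claim: |E_n| = 2^{n+2} − 2.

Base case: |E_0| = 2, and 2^{0+2} − 2 = 2.
Assume |E_r| = 2^{r+2} − 2.
Then |E_{r+1}| = 1 + |E_r| + 1 + |E_r| = 2|E_r| + 2 = 2(2^{r+2} − 2) + 2 = 2^{r+3} − 4 + 2 = 2^{r+3} − 2.
So the formula holds for r+1, and by induction |E_n| = 2^{n+2} − 2 for all n ≥ 0.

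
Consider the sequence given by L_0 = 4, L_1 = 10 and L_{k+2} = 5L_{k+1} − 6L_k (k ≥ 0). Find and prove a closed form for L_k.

Claim: L_k = 2·3^k + 2·2^k.

Base cases: L_0 = 4 and 2·3^0 + 2·2^0 = 4; L_1 = 10 and 2·3^1 + 2·2^1 = 10.
Assume L_i = 2·3^i + 2·2^i for all 0 ≤ i ≤ j, where j ≥ 1.
Then L_{j+1} = 5L_j − 6L_{j−1} = 5·(2·3^j + 2·2^j) − 6·(2·3^{j−1} + 2·2^{j−1}) = 2·(5·3 − 6)3^{j−1} + 2·(5·2 − 6)2^{j−1} = 18·3^{j−1} + 8·2^{j−1} = 2·3^{j+1} + 2·2^{j+1}.
This completes the inductive step, so L_k = 2·3^k + 2·2^k for all k ≥ 0.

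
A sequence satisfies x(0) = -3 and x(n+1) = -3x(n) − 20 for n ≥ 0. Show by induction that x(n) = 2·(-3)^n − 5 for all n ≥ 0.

Base case: x(0) = -3, and 2·(-3)^0 − 5 = 2 − 5 = -3.
Assume x(m) = 2·(-3)^m − 5 for some m ≥ 0.
Then x(m+1) = -3x(m) − 20 = -3·(2·(-3)^m − 5) − 20 = -6·(-3)^m + 15 − 20 = 2·(-3)^{m+1} − 5.
So the formula holds for m+1, and by induction x(n) = 2·(-3)^n − 5 for all n ≥ 0.

x(n) = 2·(-3)^n − 5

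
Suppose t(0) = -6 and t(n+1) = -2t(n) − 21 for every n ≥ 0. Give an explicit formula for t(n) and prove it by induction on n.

Claim: t(n) = (-2)^n − 7.

Base case: t(0) = -6, and (-2)^0 − 7 = 1 − 7 = -6.
Assume t(m) = (-2)^m − 7 for some m ≥ 0.
Then t(m+1) = -2t(m) − 21 = -2·((-2)^m − 7) − 21 = -2·(-2)^m + 14 − 21 = (-2)^{m+1} − 7.
Hence t(n) = (-2)^n − 7 for every n ≥ 0, by induction.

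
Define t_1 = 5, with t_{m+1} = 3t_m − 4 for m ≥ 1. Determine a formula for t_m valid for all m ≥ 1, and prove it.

Claim: t_m = 3^m + 2.

Base case: t_1 = 5, and 3^1 + 2 = 3 + 2 = 5.
Assume t_j = 3^j + 2 for some j ≥ 1.
Then t_{j+1} = 3t_j − 4 = 3·(3^j + 2) − 4 = 3^{j+1} + 6 − 4 = 3^{j+1} + 2.
This completes the inductive step, so t_m = 3^m + 2 for all m ≥ 1.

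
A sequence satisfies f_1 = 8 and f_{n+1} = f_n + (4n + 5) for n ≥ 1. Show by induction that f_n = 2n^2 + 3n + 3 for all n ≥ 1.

Base case: f_1 = 8, and 2·1^2 + 3·1 + 3 = 8.
Assume f_m = 2m^2 + 3m + 3.
Then f_{m+1} = f_m + (4m + 5) = (2m^2 + 3m + 3) + (4m + 5) = 2m^2 + 7m + 8,
and 2·(m+1)^2 + 3·(m+1) + 3 = 2m^2 + 7m + 8.
Hence f_n = 2n^2 + 3n + 3 for every n ≥ 1, by induction.

f_n = 2n^2 + 3n + 3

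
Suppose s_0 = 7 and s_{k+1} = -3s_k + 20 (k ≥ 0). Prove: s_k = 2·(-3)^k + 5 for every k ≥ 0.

Base case: s_0 = 7, and 2·(-3)^0 + 5 = 2 + 5 = 7.
Assume s_j = 2·(-3)^j + 5 for some j ≥ 0.
Then s_{j+1} = -3s_j + 20 = -3·(2·(-3)^j + 5) + 20 = -6·(-3)^j − 15 + 20 = 2·(-3)^{j+1} + 5.
This completes the inductive step, so s_k = 2·(-3)^k + 5 for all k ≥ 0.

s_k = 2·(-3)^k + 5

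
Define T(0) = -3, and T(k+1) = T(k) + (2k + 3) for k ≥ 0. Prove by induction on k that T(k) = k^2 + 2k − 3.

Base case: T(0) = -3, and 0^2 + 2·0 − 3 = -3.
Assume T(m) = m^2 + 2m − 3.
Then T(m+1) = T(m) + (2m + 3) = (m^2 + 2m − 3) + (2m + 3) = m^2 + 4m,
and (m+1)^2 + 2·(m+1) − 3 = m^2 + 4m.
By induction, T(k) = k^2 + 2k − 3 for all k ≥ 0.

T(k) = k^2 + 2k − 3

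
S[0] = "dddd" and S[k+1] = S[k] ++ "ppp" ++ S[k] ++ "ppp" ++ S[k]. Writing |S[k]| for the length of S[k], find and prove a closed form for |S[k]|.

Claim: |S[k]| = 7·3^k − 3.

Base case: |S[0]| = 4, and 7·3^0 − 3 = 4.
Assume |S[m]| = 7·3^m − 3.
Then |S[m+1]| = 3|S[m]| + 6 = 3(7·3^m − 3) + 6 = 7·3^{m+1} − 9 + 6 = 7·3^{m+1} − 3.
Hence |S[k]| = 7·3^k − 3 for every k ≥ 0, by induction.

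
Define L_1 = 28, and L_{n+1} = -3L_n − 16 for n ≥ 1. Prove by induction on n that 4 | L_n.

Base case: L_1 = 28 = 4·7, so 4 | L_1.
Assume 4 | L_r, so L_r = 4t for some integer t.
Then L_{r+1} = -3L_r − 16 = -3·(4t) − 16 = 4(-3t − 4), so 4 | L_{r+1}.
By induction, 4 | L_n for all n ≥ 1.

4 | L_n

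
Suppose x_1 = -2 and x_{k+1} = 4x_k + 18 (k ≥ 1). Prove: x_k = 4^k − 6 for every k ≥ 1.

Base case: x_1 = -2, and 4^1 − 6 = 4 − 6 = -2.
Assume x_m = 4^m − 6 for some m ≥ 1.
Then x_{m+1} = 4x_m + 18 = 4·(4^m − 6) + 18 = 4^{m+1} − 24 + 18 = 4^{m+1} − 6.
This completes the inductive step, so x_k = 4^k − 6 for all k ≥ 1.

x_k = 4^k − 6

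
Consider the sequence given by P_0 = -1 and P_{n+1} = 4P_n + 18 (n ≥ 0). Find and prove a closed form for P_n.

Claim: P_n = 5·4^n − 6.

Base case: P_0 = -1, and 5·4^0 − 6 = 5 − 6 = -1.
Assume P_j = 5·4^j − 6 for some j ≥ 0.
Then P_{j+1} = 4P_j + 18 = 4·(5·4^j − 6) + 18 = 20·4^j − 24 + 18 = 5·4^{j+1} − 6.
So the formula holds for j+1, and by induction P_n = 5·4^n − 6 for all n ≥ 0.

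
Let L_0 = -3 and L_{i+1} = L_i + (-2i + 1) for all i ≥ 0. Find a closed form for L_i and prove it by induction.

Claim: L_i = -i^2 + 2i − 3.

Base case: L_0 = -3, and -0^2 + 2·0 − 3 = -3.
Assume L_j = -j^2 + 2j − 3.
Then L_{j+1} = L_j + (-2j + 1) = (-j^2 + 2j − 3) + (-2j + 1) = -j^2 − 2,
and -(j+1)^2 + 2·(j+1) − 3 = -j^2 − 2.
By induction, L_i = -i^2 + 2i − 3 for all i ≥ 0.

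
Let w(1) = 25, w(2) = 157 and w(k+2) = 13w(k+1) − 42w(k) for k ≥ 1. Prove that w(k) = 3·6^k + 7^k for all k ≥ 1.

Base cases: w(1) = 25 and 3·6^1 + 7^1 = 25; w(2) = 157 and 3·6^2 + 7^2 = 157.
Assume w(j) = 3·6^j + 7^j for all 1 ≤ j ≤ r, where r ≥ 2.
Then w(r+1) = 13w(r) − 42w(r−1) = 13·(3·6^r + 7^r) − 42·(3·6^{r−1} + 7^{r−1}) = 3·(13·6 − 42)6^{r−1} + (13·7 − 42)7^{r−1} = 108·6^{r−1} + 49·7^{r−1} = 3·6^{r+1} + 7^{r+1}.
So the formula holds for r+1, and by strong induction w(k) = 3·6^k + 7^k for all k ≥ 1.

w(k) = 3·6^k + 7^k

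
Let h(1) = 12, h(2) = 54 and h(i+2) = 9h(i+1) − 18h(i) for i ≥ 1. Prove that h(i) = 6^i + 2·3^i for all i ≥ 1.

Base cases: h(1) = 12 and 6^1 + 2·3^1 = 12; h(2) = 54 and 6^2 + 2·3^2 = 54.
Assume h(j) = 6^j + 2·3^j for all 1 ≤ j ≤ r, where r ≥ 2.
Then h(r+1) = 9h(r) − 18h(r−1) = 9·(6^r + 2·3^r) − 18·(6^{r−1} + 2·3^{r−1}) = (9·6 − 18)6^{r−1} + 2·(9·3 − 18)3^{r−1} = 36·6^{r−1} + 18·3^{r−1} = 6^{r+1} + 2·3^{r+1}.
So the formula holds for r+1, and by strong induction h(i) = 6^i + 2·3^i for all i ≥ 1.

h(i) = 6^i + 2·3^i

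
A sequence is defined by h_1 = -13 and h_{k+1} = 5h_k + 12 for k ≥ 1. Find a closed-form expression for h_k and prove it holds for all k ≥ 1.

Claim: h_k = -2·5^k − 3.

Base case: h_1 = -13, and -2·5^1 − 3 = -10 − 3 = -13.
Assume h_j = -2·5^j − 3 for some j ≥ 1.
Then h_{j+1} = 5h_j + 12 = 5·(-2·5^j − 3) + 12 = -10·5^j − 15 + 12 = -2·5^{j+1} − 3.
By induction, h_k = -2·5^k − 3 for all k ≥ 1.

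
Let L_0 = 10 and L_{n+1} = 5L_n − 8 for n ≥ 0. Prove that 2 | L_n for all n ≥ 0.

Base case: L_0 = 10 = 2·5, so 2 | L_0.
Assume 2 | L_m, so L_m = 2t for some integer t.
Then L_{m+1} = 5L_m − 8 = 5·(2t) − 8 = 2(5t − 4), so 2 | L_{m+1}.
Hence 2 | L_n for every n ≥ 0, by induction.

2 | L_n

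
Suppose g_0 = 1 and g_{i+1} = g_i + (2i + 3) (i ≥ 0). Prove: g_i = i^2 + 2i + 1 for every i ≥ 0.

Base case: g_0 = 1, and 0^2 + 2·0 + 1 = 1.
Assume g_r = r^2 + 2r + 1.
Then g_{r+1} = g_r + (2r + 3) = (r^2 + 2r + 1) + (2r + 3) = r^2 + 4r + 4,
and (r+1)^2 + 2·(r+1) + 1 = r^2 + 4r + 4.
This completes the inductive step, so g_i = i^2 + 2i + 1 for all i ≥ 0.

g_i = i^2 + 2i + 1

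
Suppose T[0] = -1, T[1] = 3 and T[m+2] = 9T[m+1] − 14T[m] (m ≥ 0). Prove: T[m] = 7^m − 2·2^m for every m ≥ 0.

Base cases: T[0] = -1 and 7^0 − 2·2^0 = -1; T[1] = 3 and 7^1 − 2·2^1 = 3.
Assume T[j] = 7^j − 2·2^j for all 0 ≤ j ≤ r, where r ≥ 1.
Then T[r+1] = 9T[r] − 14T[r−1] = 9·(7^r − 2·2^r) − 14·(7^{r−1} − 2·2^{r−1}) = (9·7 − 14)7^{r−1} − 2·(9·2 − 14)2^{r−1} = 49·7^{r−1} − 8·2^{r−1} = 7^{r+1} − 2·2^{r+1}.
This completes the inductive step, so T[m] = 7^m − 2·2^m for all m ≥ 0.

T[m] = 7^m − 2·2^m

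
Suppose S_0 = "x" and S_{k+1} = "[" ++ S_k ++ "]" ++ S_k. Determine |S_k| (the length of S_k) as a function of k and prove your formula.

Claim: |S_k| = 3·2^k − 2.

Base case: |S_0| = 1, and 3·2^0 − 2 = 1.
Assume |S_r| = 3·2^r − 2.
Then |S_{r+1}| = 1 + |S_r| + 1 + |S_r| = 2|S_r| + 2 = 2(3·2^r − 2) + 2 = 3·2^{r+1} − 4 + 2 = 3·2^{r+1} − 2.
So the formula holds for r+1, and by induction |S_k| = 3·2^k − 2 for all k ≥ 0.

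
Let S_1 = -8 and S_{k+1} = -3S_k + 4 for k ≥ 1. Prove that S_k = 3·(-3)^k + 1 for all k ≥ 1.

Base case: S_1 = -8, and 3·(-3)^1 + 1 = -9 + 1 = -8.
Assume S_r = 3·(-3)^r + 1 for some r ≥ 1.
Then S_{r+1} = -3S_r + 4 = -3·(3·(-3)^r + 1) + 4 = -9·(-3)^r − 3 + 4 = 3·(-3)^{r+1} + 1.
By induction, S_k = 3·(-3)^k + 1 for all k ≥ 1.

S_k = 3·(-3)^k + 1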